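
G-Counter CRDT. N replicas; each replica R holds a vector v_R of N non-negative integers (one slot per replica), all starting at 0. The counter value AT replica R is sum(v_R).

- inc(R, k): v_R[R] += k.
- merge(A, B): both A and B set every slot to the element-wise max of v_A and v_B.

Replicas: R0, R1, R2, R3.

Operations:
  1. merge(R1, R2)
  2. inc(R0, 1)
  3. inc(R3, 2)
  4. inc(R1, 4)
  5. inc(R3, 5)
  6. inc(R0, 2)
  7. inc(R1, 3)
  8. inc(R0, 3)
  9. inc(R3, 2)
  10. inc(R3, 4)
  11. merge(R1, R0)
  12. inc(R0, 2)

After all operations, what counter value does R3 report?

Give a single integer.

Answer: 13

Derivation:
Op 1: merge R1<->R2 -> R1=(0,0,0,0) R2=(0,0,0,0)
Op 2: inc R0 by 1 -> R0=(1,0,0,0) value=1
Op 3: inc R3 by 2 -> R3=(0,0,0,2) value=2
Op 4: inc R1 by 4 -> R1=(0,4,0,0) value=4
Op 5: inc R3 by 5 -> R3=(0,0,0,7) value=7
Op 6: inc R0 by 2 -> R0=(3,0,0,0) value=3
Op 7: inc R1 by 3 -> R1=(0,7,0,0) value=7
Op 8: inc R0 by 3 -> R0=(6,0,0,0) value=6
Op 9: inc R3 by 2 -> R3=(0,0,0,9) value=9
Op 10: inc R3 by 4 -> R3=(0,0,0,13) value=13
Op 11: merge R1<->R0 -> R1=(6,7,0,0) R0=(6,7,0,0)
Op 12: inc R0 by 2 -> R0=(8,7,0,0) value=15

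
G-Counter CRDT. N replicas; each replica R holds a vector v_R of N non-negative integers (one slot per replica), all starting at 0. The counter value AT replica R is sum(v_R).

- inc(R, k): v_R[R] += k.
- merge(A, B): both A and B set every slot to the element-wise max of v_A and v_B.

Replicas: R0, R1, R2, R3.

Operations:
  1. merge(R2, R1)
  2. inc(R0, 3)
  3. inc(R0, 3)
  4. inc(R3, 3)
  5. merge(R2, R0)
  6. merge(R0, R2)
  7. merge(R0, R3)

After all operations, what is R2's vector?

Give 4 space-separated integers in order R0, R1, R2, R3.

Answer: 6 0 0 0

Derivation:
Op 1: merge R2<->R1 -> R2=(0,0,0,0) R1=(0,0,0,0)
Op 2: inc R0 by 3 -> R0=(3,0,0,0) value=3
Op 3: inc R0 by 3 -> R0=(6,0,0,0) value=6
Op 4: inc R3 by 3 -> R3=(0,0,0,3) value=3
Op 5: merge R2<->R0 -> R2=(6,0,0,0) R0=(6,0,0,0)
Op 6: merge R0<->R2 -> R0=(6,0,0,0) R2=(6,0,0,0)
Op 7: merge R0<->R3 -> R0=(6,0,0,3) R3=(6,0,0,3)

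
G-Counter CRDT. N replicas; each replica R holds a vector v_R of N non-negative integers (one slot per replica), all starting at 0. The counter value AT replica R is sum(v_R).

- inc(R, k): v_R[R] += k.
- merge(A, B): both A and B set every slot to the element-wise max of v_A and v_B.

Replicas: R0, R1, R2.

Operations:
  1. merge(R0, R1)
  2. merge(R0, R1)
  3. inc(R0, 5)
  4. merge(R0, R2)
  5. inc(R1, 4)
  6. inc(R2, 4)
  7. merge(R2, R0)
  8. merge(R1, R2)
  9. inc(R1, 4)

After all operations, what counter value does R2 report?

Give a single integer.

Op 1: merge R0<->R1 -> R0=(0,0,0) R1=(0,0,0)
Op 2: merge R0<->R1 -> R0=(0,0,0) R1=(0,0,0)
Op 3: inc R0 by 5 -> R0=(5,0,0) value=5
Op 4: merge R0<->R2 -> R0=(5,0,0) R2=(5,0,0)
Op 5: inc R1 by 4 -> R1=(0,4,0) value=4
Op 6: inc R2 by 4 -> R2=(5,0,4) value=9
Op 7: merge R2<->R0 -> R2=(5,0,4) R0=(5,0,4)
Op 8: merge R1<->R2 -> R1=(5,4,4) R2=(5,4,4)
Op 9: inc R1 by 4 -> R1=(5,8,4) value=17

Answer: 13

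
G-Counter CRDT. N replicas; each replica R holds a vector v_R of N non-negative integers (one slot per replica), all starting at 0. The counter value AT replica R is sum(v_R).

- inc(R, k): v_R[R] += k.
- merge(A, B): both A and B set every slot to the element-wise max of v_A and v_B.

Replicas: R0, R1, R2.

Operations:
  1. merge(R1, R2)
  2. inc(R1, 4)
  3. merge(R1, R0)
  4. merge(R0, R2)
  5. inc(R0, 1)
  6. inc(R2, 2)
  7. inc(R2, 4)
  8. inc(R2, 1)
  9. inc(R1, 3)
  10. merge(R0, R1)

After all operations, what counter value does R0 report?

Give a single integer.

Op 1: merge R1<->R2 -> R1=(0,0,0) R2=(0,0,0)
Op 2: inc R1 by 4 -> R1=(0,4,0) value=4
Op 3: merge R1<->R0 -> R1=(0,4,0) R0=(0,4,0)
Op 4: merge R0<->R2 -> R0=(0,4,0) R2=(0,4,0)
Op 5: inc R0 by 1 -> R0=(1,4,0) value=5
Op 6: inc R2 by 2 -> R2=(0,4,2) value=6
Op 7: inc R2 by 4 -> R2=(0,4,6) value=10
Op 8: inc R2 by 1 -> R2=(0,4,7) value=11
Op 9: inc R1 by 3 -> R1=(0,7,0) value=7
Op 10: merge R0<->R1 -> R0=(1,7,0) R1=(1,7,0)

Answer: 8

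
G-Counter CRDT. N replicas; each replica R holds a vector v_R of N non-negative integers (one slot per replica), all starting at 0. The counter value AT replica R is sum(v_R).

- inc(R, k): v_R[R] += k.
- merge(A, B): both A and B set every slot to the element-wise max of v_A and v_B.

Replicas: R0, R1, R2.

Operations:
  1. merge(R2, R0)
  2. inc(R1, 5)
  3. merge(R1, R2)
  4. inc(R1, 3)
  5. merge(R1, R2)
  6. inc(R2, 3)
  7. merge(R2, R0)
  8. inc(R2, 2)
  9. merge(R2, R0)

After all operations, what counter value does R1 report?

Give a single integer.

Answer: 8

Derivation:
Op 1: merge R2<->R0 -> R2=(0,0,0) R0=(0,0,0)
Op 2: inc R1 by 5 -> R1=(0,5,0) value=5
Op 3: merge R1<->R2 -> R1=(0,5,0) R2=(0,5,0)
Op 4: inc R1 by 3 -> R1=(0,8,0) value=8
Op 5: merge R1<->R2 -> R1=(0,8,0) R2=(0,8,0)
Op 6: inc R2 by 3 -> R2=(0,8,3) value=11
Op 7: merge R2<->R0 -> R2=(0,8,3) R0=(0,8,3)
Op 8: inc R2 by 2 -> R2=(0,8,5) value=13
Op 9: merge R2<->R0 -> R2=(0,8,5) R0=(0,8,5)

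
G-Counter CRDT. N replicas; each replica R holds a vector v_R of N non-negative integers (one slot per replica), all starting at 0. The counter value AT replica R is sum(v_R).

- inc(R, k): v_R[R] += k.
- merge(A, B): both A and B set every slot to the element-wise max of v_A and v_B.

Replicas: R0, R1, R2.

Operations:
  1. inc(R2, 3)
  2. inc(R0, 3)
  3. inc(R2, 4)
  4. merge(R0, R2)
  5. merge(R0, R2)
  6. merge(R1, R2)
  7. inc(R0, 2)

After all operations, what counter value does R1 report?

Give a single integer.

Op 1: inc R2 by 3 -> R2=(0,0,3) value=3
Op 2: inc R0 by 3 -> R0=(3,0,0) value=3
Op 3: inc R2 by 4 -> R2=(0,0,7) value=7
Op 4: merge R0<->R2 -> R0=(3,0,7) R2=(3,0,7)
Op 5: merge R0<->R2 -> R0=(3,0,7) R2=(3,0,7)
Op 6: merge R1<->R2 -> R1=(3,0,7) R2=(3,0,7)
Op 7: inc R0 by 2 -> R0=(5,0,7) value=12

Answer: 10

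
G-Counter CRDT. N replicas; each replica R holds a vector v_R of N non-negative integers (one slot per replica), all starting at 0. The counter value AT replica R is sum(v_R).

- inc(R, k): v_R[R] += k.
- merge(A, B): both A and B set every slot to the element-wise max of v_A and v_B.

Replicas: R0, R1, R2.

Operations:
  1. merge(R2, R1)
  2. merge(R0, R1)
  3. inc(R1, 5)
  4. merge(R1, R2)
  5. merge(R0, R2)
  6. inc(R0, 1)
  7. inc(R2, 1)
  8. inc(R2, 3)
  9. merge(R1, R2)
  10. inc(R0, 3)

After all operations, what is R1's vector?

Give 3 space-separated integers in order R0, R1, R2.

Op 1: merge R2<->R1 -> R2=(0,0,0) R1=(0,0,0)
Op 2: merge R0<->R1 -> R0=(0,0,0) R1=(0,0,0)
Op 3: inc R1 by 5 -> R1=(0,5,0) value=5
Op 4: merge R1<->R2 -> R1=(0,5,0) R2=(0,5,0)
Op 5: merge R0<->R2 -> R0=(0,5,0) R2=(0,5,0)
Op 6: inc R0 by 1 -> R0=(1,5,0) value=6
Op 7: inc R2 by 1 -> R2=(0,5,1) value=6
Op 8: inc R2 by 3 -> R2=(0,5,4) value=9
Op 9: merge R1<->R2 -> R1=(0,5,4) R2=(0,5,4)
Op 10: inc R0 by 3 -> R0=(4,5,0) value=9

Answer: 0 5 4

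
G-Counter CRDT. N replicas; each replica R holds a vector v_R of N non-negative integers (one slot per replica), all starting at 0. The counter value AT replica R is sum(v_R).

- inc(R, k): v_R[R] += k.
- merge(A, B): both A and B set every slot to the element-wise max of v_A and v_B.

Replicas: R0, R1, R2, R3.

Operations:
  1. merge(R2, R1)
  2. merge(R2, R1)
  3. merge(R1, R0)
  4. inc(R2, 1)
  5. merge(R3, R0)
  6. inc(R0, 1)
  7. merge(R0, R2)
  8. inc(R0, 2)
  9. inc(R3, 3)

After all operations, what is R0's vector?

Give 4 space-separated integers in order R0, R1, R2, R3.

Answer: 3 0 1 0

Derivation:
Op 1: merge R2<->R1 -> R2=(0,0,0,0) R1=(0,0,0,0)
Op 2: merge R2<->R1 -> R2=(0,0,0,0) R1=(0,0,0,0)
Op 3: merge R1<->R0 -> R1=(0,0,0,0) R0=(0,0,0,0)
Op 4: inc R2 by 1 -> R2=(0,0,1,0) value=1
Op 5: merge R3<->R0 -> R3=(0,0,0,0) R0=(0,0,0,0)
Op 6: inc R0 by 1 -> R0=(1,0,0,0) value=1
Op 7: merge R0<->R2 -> R0=(1,0,1,0) R2=(1,0,1,0)
Op 8: inc R0 by 2 -> R0=(3,0,1,0) value=4
Op 9: inc R3 by 3 -> R3=(0,0,0,3) value=3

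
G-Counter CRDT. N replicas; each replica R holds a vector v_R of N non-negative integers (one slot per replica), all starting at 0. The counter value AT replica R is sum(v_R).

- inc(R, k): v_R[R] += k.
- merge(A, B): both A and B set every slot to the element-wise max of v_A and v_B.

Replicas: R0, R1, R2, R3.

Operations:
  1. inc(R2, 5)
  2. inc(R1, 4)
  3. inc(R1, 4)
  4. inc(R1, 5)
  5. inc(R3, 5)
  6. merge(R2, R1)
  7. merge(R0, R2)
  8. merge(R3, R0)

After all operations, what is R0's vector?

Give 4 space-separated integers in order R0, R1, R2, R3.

Answer: 0 13 5 5

Derivation:
Op 1: inc R2 by 5 -> R2=(0,0,5,0) value=5
Op 2: inc R1 by 4 -> R1=(0,4,0,0) value=4
Op 3: inc R1 by 4 -> R1=(0,8,0,0) value=8
Op 4: inc R1 by 5 -> R1=(0,13,0,0) value=13
Op 5: inc R3 by 5 -> R3=(0,0,0,5) value=5
Op 6: merge R2<->R1 -> R2=(0,13,5,0) R1=(0,13,5,0)
Op 7: merge R0<->R2 -> R0=(0,13,5,0) R2=(0,13,5,0)
Op 8: merge R3<->R0 -> R3=(0,13,5,5) R0=(0,13,5,5)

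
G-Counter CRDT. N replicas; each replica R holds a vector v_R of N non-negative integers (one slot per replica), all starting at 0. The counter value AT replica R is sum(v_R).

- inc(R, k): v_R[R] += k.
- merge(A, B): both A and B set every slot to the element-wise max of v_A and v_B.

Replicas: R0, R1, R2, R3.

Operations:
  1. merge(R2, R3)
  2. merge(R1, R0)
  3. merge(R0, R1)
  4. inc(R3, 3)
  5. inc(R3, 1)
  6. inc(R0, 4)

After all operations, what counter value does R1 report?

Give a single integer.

Op 1: merge R2<->R3 -> R2=(0,0,0,0) R3=(0,0,0,0)
Op 2: merge R1<->R0 -> R1=(0,0,0,0) R0=(0,0,0,0)
Op 3: merge R0<->R1 -> R0=(0,0,0,0) R1=(0,0,0,0)
Op 4: inc R3 by 3 -> R3=(0,0,0,3) value=3
Op 5: inc R3 by 1 -> R3=(0,0,0,4) value=4
Op 6: inc R0 by 4 -> R0=(4,0,0,0) value=4

Answer: 0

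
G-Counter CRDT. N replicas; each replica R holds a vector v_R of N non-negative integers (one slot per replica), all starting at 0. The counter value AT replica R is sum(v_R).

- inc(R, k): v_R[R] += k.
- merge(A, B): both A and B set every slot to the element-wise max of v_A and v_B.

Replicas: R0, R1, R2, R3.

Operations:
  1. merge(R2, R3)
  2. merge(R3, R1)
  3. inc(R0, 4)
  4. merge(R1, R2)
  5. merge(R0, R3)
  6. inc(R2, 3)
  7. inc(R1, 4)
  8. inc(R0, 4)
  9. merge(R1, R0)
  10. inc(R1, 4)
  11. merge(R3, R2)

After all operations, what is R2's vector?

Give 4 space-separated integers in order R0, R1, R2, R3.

Op 1: merge R2<->R3 -> R2=(0,0,0,0) R3=(0,0,0,0)
Op 2: merge R3<->R1 -> R3=(0,0,0,0) R1=(0,0,0,0)
Op 3: inc R0 by 4 -> R0=(4,0,0,0) value=4
Op 4: merge R1<->R2 -> R1=(0,0,0,0) R2=(0,0,0,0)
Op 5: merge R0<->R3 -> R0=(4,0,0,0) R3=(4,0,0,0)
Op 6: inc R2 by 3 -> R2=(0,0,3,0) value=3
Op 7: inc R1 by 4 -> R1=(0,4,0,0) value=4
Op 8: inc R0 by 4 -> R0=(8,0,0,0) value=8
Op 9: merge R1<->R0 -> R1=(8,4,0,0) R0=(8,4,0,0)
Op 10: inc R1 by 4 -> R1=(8,8,0,0) value=16
Op 11: merge R3<->R2 -> R3=(4,0,3,0) R2=(4,0,3,0)

Answer: 4 0 3 0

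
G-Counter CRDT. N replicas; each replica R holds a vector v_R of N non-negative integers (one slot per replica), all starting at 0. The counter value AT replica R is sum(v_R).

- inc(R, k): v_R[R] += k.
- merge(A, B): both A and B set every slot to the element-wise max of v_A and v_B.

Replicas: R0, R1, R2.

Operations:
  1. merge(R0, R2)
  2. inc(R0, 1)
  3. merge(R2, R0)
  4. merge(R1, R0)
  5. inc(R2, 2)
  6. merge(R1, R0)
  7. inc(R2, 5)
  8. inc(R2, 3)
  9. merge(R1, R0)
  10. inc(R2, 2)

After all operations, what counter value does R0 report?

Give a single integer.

Answer: 1

Derivation:
Op 1: merge R0<->R2 -> R0=(0,0,0) R2=(0,0,0)
Op 2: inc R0 by 1 -> R0=(1,0,0) value=1
Op 3: merge R2<->R0 -> R2=(1,0,0) R0=(1,0,0)
Op 4: merge R1<->R0 -> R1=(1,0,0) R0=(1,0,0)
Op 5: inc R2 by 2 -> R2=(1,0,2) value=3
Op 6: merge R1<->R0 -> R1=(1,0,0) R0=(1,0,0)
Op 7: inc R2 by 5 -> R2=(1,0,7) value=8
Op 8: inc R2 by 3 -> R2=(1,0,10) value=11
Op 9: merge R1<->R0 -> R1=(1,0,0) R0=(1,0,0)
Op 10: inc R2 by 2 -> R2=(1,0,12) value=13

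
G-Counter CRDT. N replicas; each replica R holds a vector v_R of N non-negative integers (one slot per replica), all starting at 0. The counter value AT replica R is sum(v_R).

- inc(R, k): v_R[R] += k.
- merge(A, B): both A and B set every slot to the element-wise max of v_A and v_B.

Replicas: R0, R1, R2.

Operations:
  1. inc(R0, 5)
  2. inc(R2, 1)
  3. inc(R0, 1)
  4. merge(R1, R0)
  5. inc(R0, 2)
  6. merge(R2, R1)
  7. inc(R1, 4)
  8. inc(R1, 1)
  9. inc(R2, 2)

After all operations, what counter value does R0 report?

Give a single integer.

Answer: 8

Derivation:
Op 1: inc R0 by 5 -> R0=(5,0,0) value=5
Op 2: inc R2 by 1 -> R2=(0,0,1) value=1
Op 3: inc R0 by 1 -> R0=(6,0,0) value=6
Op 4: merge R1<->R0 -> R1=(6,0,0) R0=(6,0,0)
Op 5: inc R0 by 2 -> R0=(8,0,0) value=8
Op 6: merge R2<->R1 -> R2=(6,0,1) R1=(6,0,1)
Op 7: inc R1 by 4 -> R1=(6,4,1) value=11
Op 8: inc R1 by 1 -> R1=(6,5,1) value=12
Op 9: inc R2 by 2 -> R2=(6,0,3) value=9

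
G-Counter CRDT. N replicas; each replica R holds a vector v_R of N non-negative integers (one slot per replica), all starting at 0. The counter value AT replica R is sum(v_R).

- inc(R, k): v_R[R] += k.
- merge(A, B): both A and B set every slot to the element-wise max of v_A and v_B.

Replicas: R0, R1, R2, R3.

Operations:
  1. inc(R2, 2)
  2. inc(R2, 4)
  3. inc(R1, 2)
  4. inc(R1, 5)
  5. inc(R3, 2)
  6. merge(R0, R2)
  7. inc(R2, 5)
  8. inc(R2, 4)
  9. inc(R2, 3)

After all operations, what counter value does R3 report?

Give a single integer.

Answer: 2

Derivation:
Op 1: inc R2 by 2 -> R2=(0,0,2,0) value=2
Op 2: inc R2 by 4 -> R2=(0,0,6,0) value=6
Op 3: inc R1 by 2 -> R1=(0,2,0,0) value=2
Op 4: inc R1 by 5 -> R1=(0,7,0,0) value=7
Op 5: inc R3 by 2 -> R3=(0,0,0,2) value=2
Op 6: merge R0<->R2 -> R0=(0,0,6,0) R2=(0,0,6,0)
Op 7: inc R2 by 5 -> R2=(0,0,11,0) value=11
Op 8: inc R2 by 4 -> R2=(0,0,15,0) value=15
Op 9: inc R2 by 3 -> R2=(0,0,18,0) value=18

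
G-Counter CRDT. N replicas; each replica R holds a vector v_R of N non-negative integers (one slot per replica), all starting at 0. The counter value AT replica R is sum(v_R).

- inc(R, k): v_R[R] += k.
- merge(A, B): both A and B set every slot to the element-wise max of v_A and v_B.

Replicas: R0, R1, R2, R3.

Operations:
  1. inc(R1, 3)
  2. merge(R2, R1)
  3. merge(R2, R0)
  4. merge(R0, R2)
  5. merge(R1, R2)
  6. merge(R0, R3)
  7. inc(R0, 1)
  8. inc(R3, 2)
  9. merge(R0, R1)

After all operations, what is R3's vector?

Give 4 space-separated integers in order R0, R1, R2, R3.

Answer: 0 3 0 2

Derivation:
Op 1: inc R1 by 3 -> R1=(0,3,0,0) value=3
Op 2: merge R2<->R1 -> R2=(0,3,0,0) R1=(0,3,0,0)
Op 3: merge R2<->R0 -> R2=(0,3,0,0) R0=(0,3,0,0)
Op 4: merge R0<->R2 -> R0=(0,3,0,0) R2=(0,3,0,0)
Op 5: merge R1<->R2 -> R1=(0,3,0,0) R2=(0,3,0,0)
Op 6: merge R0<->R3 -> R0=(0,3,0,0) R3=(0,3,0,0)
Op 7: inc R0 by 1 -> R0=(1,3,0,0) value=4
Op 8: inc R3 by 2 -> R3=(0,3,0,2) value=5
Op 9: merge R0<->R1 -> R0=(1,3,0,0) R1=(1,3,0,0)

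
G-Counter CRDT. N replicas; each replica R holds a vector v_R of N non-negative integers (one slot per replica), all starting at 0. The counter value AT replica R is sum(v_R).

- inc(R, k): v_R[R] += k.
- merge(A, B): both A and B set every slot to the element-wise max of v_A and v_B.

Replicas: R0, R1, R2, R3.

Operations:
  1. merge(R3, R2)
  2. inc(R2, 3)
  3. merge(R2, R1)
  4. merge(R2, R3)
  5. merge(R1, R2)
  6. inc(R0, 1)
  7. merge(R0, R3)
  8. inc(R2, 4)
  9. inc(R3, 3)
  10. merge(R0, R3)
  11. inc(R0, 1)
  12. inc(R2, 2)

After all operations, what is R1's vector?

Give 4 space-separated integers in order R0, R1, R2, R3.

Answer: 0 0 3 0

Derivation:
Op 1: merge R3<->R2 -> R3=(0,0,0,0) R2=(0,0,0,0)
Op 2: inc R2 by 3 -> R2=(0,0,3,0) value=3
Op 3: merge R2<->R1 -> R2=(0,0,3,0) R1=(0,0,3,0)
Op 4: merge R2<->R3 -> R2=(0,0,3,0) R3=(0,0,3,0)
Op 5: merge R1<->R2 -> R1=(0,0,3,0) R2=(0,0,3,0)
Op 6: inc R0 by 1 -> R0=(1,0,0,0) value=1
Op 7: merge R0<->R3 -> R0=(1,0,3,0) R3=(1,0,3,0)
Op 8: inc R2 by 4 -> R2=(0,0,7,0) value=7
Op 9: inc R3 by 3 -> R3=(1,0,3,3) value=7
Op 10: merge R0<->R3 -> R0=(1,0,3,3) R3=(1,0,3,3)
Op 11: inc R0 by 1 -> R0=(2,0,3,3) value=8
Op 12: inc R2 by 2 -> R2=(0,0,9,0) value=9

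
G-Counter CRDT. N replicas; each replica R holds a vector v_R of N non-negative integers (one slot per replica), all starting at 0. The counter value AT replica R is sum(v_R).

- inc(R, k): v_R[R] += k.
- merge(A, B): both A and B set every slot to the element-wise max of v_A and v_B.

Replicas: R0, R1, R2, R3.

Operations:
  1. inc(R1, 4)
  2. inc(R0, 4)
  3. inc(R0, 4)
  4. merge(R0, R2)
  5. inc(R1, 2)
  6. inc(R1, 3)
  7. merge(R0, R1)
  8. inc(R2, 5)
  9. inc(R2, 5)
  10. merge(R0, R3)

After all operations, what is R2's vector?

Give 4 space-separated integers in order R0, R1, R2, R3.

Answer: 8 0 10 0

Derivation:
Op 1: inc R1 by 4 -> R1=(0,4,0,0) value=4
Op 2: inc R0 by 4 -> R0=(4,0,0,0) value=4
Op 3: inc R0 by 4 -> R0=(8,0,0,0) value=8
Op 4: merge R0<->R2 -> R0=(8,0,0,0) R2=(8,0,0,0)
Op 5: inc R1 by 2 -> R1=(0,6,0,0) value=6
Op 6: inc R1 by 3 -> R1=(0,9,0,0) value=9
Op 7: merge R0<->R1 -> R0=(8,9,0,0) R1=(8,9,0,0)
Op 8: inc R2 by 5 -> R2=(8,0,5,0) value=13
Op 9: inc R2 by 5 -> R2=(8,0,10,0) value=18
Op 10: merge R0<->R3 -> R0=(8,9,0,0) R3=(8,9,0,0)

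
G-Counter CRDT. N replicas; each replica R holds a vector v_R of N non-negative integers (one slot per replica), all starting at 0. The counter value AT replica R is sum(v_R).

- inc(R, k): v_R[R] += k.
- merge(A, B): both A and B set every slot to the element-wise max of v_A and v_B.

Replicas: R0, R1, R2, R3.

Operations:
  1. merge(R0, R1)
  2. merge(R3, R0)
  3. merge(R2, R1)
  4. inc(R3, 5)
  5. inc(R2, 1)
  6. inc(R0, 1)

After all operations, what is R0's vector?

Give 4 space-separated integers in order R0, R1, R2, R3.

Op 1: merge R0<->R1 -> R0=(0,0,0,0) R1=(0,0,0,0)
Op 2: merge R3<->R0 -> R3=(0,0,0,0) R0=(0,0,0,0)
Op 3: merge R2<->R1 -> R2=(0,0,0,0) R1=(0,0,0,0)
Op 4: inc R3 by 5 -> R3=(0,0,0,5) value=5
Op 5: inc R2 by 1 -> R2=(0,0,1,0) value=1
Op 6: inc R0 by 1 -> R0=(1,0,0,0) value=1

Answer: 1 0 0 0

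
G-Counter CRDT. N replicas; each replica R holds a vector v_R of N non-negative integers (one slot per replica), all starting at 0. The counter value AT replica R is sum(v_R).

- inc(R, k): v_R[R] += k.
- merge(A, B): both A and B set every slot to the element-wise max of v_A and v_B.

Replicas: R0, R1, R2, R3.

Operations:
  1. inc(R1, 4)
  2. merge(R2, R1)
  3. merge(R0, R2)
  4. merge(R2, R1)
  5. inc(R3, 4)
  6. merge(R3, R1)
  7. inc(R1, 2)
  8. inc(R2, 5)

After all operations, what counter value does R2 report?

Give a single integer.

Op 1: inc R1 by 4 -> R1=(0,4,0,0) value=4
Op 2: merge R2<->R1 -> R2=(0,4,0,0) R1=(0,4,0,0)
Op 3: merge R0<->R2 -> R0=(0,4,0,0) R2=(0,4,0,0)
Op 4: merge R2<->R1 -> R2=(0,4,0,0) R1=(0,4,0,0)
Op 5: inc R3 by 4 -> R3=(0,0,0,4) value=4
Op 6: merge R3<->R1 -> R3=(0,4,0,4) R1=(0,4,0,4)
Op 7: inc R1 by 2 -> R1=(0,6,0,4) value=10
Op 8: inc R2 by 5 -> R2=(0,4,5,0) value=9

Answer: 9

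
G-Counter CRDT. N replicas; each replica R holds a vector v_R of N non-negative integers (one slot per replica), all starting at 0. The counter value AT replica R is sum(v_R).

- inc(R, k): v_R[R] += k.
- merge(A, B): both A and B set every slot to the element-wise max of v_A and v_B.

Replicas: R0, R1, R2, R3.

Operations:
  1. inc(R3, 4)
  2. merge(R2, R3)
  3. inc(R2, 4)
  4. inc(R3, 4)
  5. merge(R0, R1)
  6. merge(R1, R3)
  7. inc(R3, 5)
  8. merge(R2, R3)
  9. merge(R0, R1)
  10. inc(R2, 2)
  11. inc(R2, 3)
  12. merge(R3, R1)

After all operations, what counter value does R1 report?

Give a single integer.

Op 1: inc R3 by 4 -> R3=(0,0,0,4) value=4
Op 2: merge R2<->R3 -> R2=(0,0,0,4) R3=(0,0,0,4)
Op 3: inc R2 by 4 -> R2=(0,0,4,4) value=8
Op 4: inc R3 by 4 -> R3=(0,0,0,8) value=8
Op 5: merge R0<->R1 -> R0=(0,0,0,0) R1=(0,0,0,0)
Op 6: merge R1<->R3 -> R1=(0,0,0,8) R3=(0,0,0,8)
Op 7: inc R3 by 5 -> R3=(0,0,0,13) value=13
Op 8: merge R2<->R3 -> R2=(0,0,4,13) R3=(0,0,4,13)
Op 9: merge R0<->R1 -> R0=(0,0,0,8) R1=(0,0,0,8)
Op 10: inc R2 by 2 -> R2=(0,0,6,13) value=19
Op 11: inc R2 by 3 -> R2=(0,0,9,13) value=22
Op 12: merge R3<->R1 -> R3=(0,0,4,13) R1=(0,0,4,13)

Answer: 17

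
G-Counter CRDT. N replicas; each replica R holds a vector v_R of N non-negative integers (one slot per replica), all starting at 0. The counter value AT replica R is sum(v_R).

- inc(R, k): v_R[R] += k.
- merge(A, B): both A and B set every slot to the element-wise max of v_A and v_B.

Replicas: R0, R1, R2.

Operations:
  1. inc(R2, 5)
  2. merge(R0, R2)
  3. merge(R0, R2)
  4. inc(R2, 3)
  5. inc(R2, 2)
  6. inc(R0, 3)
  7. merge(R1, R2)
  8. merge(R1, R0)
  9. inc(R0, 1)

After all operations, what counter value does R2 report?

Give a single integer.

Op 1: inc R2 by 5 -> R2=(0,0,5) value=5
Op 2: merge R0<->R2 -> R0=(0,0,5) R2=(0,0,5)
Op 3: merge R0<->R2 -> R0=(0,0,5) R2=(0,0,5)
Op 4: inc R2 by 3 -> R2=(0,0,8) value=8
Op 5: inc R2 by 2 -> R2=(0,0,10) value=10
Op 6: inc R0 by 3 -> R0=(3,0,5) value=8
Op 7: merge R1<->R2 -> R1=(0,0,10) R2=(0,0,10)
Op 8: merge R1<->R0 -> R1=(3,0,10) R0=(3,0,10)
Op 9: inc R0 by 1 -> R0=(4,0,10) value=14

Answer: 10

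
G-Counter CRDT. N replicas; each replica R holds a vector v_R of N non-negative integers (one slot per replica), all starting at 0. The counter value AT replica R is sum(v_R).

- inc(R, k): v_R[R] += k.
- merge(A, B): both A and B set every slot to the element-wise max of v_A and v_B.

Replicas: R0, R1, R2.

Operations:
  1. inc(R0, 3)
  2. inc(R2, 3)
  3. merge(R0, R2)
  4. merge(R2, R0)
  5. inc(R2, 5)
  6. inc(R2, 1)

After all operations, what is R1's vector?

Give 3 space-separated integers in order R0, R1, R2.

Answer: 0 0 0

Derivation:
Op 1: inc R0 by 3 -> R0=(3,0,0) value=3
Op 2: inc R2 by 3 -> R2=(0,0,3) value=3
Op 3: merge R0<->R2 -> R0=(3,0,3) R2=(3,0,3)
Op 4: merge R2<->R0 -> R2=(3,0,3) R0=(3,0,3)
Op 5: inc R2 by 5 -> R2=(3,0,8) value=11
Op 6: inc R2 by 1 -> R2=(3,0,9) value=12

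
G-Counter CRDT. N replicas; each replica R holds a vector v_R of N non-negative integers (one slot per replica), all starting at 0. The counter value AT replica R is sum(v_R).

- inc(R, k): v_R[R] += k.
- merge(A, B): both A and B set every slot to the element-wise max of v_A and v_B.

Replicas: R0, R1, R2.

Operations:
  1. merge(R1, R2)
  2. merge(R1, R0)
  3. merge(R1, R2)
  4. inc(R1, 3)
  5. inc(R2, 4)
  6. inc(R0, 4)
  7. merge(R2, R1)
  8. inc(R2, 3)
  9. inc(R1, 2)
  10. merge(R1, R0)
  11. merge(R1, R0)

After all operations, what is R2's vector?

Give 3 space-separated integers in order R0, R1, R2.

Op 1: merge R1<->R2 -> R1=(0,0,0) R2=(0,0,0)
Op 2: merge R1<->R0 -> R1=(0,0,0) R0=(0,0,0)
Op 3: merge R1<->R2 -> R1=(0,0,0) R2=(0,0,0)
Op 4: inc R1 by 3 -> R1=(0,3,0) value=3
Op 5: inc R2 by 4 -> R2=(0,0,4) value=4
Op 6: inc R0 by 4 -> R0=(4,0,0) value=4
Op 7: merge R2<->R1 -> R2=(0,3,4) R1=(0,3,4)
Op 8: inc R2 by 3 -> R2=(0,3,7) value=10
Op 9: inc R1 by 2 -> R1=(0,5,4) value=9
Op 10: merge R1<->R0 -> R1=(4,5,4) R0=(4,5,4)
Op 11: merge R1<->R0 -> R1=(4,5,4) R0=(4,5,4)

Answer: 0 3 7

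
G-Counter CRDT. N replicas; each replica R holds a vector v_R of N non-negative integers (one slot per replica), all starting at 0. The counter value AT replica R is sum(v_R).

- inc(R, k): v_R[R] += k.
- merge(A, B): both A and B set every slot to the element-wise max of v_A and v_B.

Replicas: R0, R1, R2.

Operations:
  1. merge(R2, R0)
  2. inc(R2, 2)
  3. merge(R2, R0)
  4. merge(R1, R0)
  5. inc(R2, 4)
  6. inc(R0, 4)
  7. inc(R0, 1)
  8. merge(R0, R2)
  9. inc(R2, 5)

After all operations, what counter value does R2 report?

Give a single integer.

Op 1: merge R2<->R0 -> R2=(0,0,0) R0=(0,0,0)
Op 2: inc R2 by 2 -> R2=(0,0,2) value=2
Op 3: merge R2<->R0 -> R2=(0,0,2) R0=(0,0,2)
Op 4: merge R1<->R0 -> R1=(0,0,2) R0=(0,0,2)
Op 5: inc R2 by 4 -> R2=(0,0,6) value=6
Op 6: inc R0 by 4 -> R0=(4,0,2) value=6
Op 7: inc R0 by 1 -> R0=(5,0,2) value=7
Op 8: merge R0<->R2 -> R0=(5,0,6) R2=(5,0,6)
Op 9: inc R2 by 5 -> R2=(5,0,11) value=16

Answer: 16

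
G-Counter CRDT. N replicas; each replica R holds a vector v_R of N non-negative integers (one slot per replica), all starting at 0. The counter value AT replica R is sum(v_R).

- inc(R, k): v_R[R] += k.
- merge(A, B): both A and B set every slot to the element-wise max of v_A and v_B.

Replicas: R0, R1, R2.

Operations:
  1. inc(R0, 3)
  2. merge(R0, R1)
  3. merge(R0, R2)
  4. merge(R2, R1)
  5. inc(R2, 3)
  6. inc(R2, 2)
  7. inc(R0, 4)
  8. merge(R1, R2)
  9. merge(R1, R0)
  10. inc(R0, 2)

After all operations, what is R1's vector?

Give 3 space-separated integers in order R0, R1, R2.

Op 1: inc R0 by 3 -> R0=(3,0,0) value=3
Op 2: merge R0<->R1 -> R0=(3,0,0) R1=(3,0,0)
Op 3: merge R0<->R2 -> R0=(3,0,0) R2=(3,0,0)
Op 4: merge R2<->R1 -> R2=(3,0,0) R1=(3,0,0)
Op 5: inc R2 by 3 -> R2=(3,0,3) value=6
Op 6: inc R2 by 2 -> R2=(3,0,5) value=8
Op 7: inc R0 by 4 -> R0=(7,0,0) value=7
Op 8: merge R1<->R2 -> R1=(3,0,5) R2=(3,0,5)
Op 9: merge R1<->R0 -> R1=(7,0,5) R0=(7,0,5)
Op 10: inc R0 by 2 -> R0=(9,0,5) value=14

Answer: 7 0 5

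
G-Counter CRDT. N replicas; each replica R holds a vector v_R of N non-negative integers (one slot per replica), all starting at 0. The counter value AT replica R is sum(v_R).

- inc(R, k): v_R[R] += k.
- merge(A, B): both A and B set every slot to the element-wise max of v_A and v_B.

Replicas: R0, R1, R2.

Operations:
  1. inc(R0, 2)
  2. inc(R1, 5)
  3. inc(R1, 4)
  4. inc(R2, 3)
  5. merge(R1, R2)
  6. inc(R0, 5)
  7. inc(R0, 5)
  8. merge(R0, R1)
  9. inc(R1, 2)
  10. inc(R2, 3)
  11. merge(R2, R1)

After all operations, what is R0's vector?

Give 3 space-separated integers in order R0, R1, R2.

Op 1: inc R0 by 2 -> R0=(2,0,0) value=2
Op 2: inc R1 by 5 -> R1=(0,5,0) value=5
Op 3: inc R1 by 4 -> R1=(0,9,0) value=9
Op 4: inc R2 by 3 -> R2=(0,0,3) value=3
Op 5: merge R1<->R2 -> R1=(0,9,3) R2=(0,9,3)
Op 6: inc R0 by 5 -> R0=(7,0,0) value=7
Op 7: inc R0 by 5 -> R0=(12,0,0) value=12
Op 8: merge R0<->R1 -> R0=(12,9,3) R1=(12,9,3)
Op 9: inc R1 by 2 -> R1=(12,11,3) value=26
Op 10: inc R2 by 3 -> R2=(0,9,6) value=15
Op 11: merge R2<->R1 -> R2=(12,11,6) R1=(12,11,6)

Answer: 12 9 3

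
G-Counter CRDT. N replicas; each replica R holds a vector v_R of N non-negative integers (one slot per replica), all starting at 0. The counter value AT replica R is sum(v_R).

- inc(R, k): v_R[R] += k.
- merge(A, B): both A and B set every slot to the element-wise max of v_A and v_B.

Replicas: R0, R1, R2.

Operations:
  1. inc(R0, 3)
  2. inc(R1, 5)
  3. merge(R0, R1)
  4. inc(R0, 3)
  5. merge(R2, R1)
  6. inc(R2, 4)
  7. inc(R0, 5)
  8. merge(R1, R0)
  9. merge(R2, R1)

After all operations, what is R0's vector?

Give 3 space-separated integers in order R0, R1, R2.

Op 1: inc R0 by 3 -> R0=(3,0,0) value=3
Op 2: inc R1 by 5 -> R1=(0,5,0) value=5
Op 3: merge R0<->R1 -> R0=(3,5,0) R1=(3,5,0)
Op 4: inc R0 by 3 -> R0=(6,5,0) value=11
Op 5: merge R2<->R1 -> R2=(3,5,0) R1=(3,5,0)
Op 6: inc R2 by 4 -> R2=(3,5,4) value=12
Op 7: inc R0 by 5 -> R0=(11,5,0) value=16
Op 8: merge R1<->R0 -> R1=(11,5,0) R0=(11,5,0)
Op 9: merge R2<->R1 -> R2=(11,5,4) R1=(11,5,4)

Answer: 11 5 0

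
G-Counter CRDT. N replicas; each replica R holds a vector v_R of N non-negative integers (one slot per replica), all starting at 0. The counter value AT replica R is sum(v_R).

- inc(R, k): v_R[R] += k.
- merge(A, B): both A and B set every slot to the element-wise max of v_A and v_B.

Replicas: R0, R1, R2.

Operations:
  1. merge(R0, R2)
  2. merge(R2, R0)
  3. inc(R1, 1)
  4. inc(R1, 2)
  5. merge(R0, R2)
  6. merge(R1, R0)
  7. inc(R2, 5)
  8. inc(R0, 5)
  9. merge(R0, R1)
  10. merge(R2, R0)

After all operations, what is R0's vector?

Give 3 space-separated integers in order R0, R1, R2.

Answer: 5 3 5

Derivation:
Op 1: merge R0<->R2 -> R0=(0,0,0) R2=(0,0,0)
Op 2: merge R2<->R0 -> R2=(0,0,0) R0=(0,0,0)
Op 3: inc R1 by 1 -> R1=(0,1,0) value=1
Op 4: inc R1 by 2 -> R1=(0,3,0) value=3
Op 5: merge R0<->R2 -> R0=(0,0,0) R2=(0,0,0)
Op 6: merge R1<->R0 -> R1=(0,3,0) R0=(0,3,0)
Op 7: inc R2 by 5 -> R2=(0,0,5) value=5
Op 8: inc R0 by 5 -> R0=(5,3,0) value=8
Op 9: merge R0<->R1 -> R0=(5,3,0) R1=(5,3,0)
Op 10: merge R2<->R0 -> R2=(5,3,5) R0=(5,3,5)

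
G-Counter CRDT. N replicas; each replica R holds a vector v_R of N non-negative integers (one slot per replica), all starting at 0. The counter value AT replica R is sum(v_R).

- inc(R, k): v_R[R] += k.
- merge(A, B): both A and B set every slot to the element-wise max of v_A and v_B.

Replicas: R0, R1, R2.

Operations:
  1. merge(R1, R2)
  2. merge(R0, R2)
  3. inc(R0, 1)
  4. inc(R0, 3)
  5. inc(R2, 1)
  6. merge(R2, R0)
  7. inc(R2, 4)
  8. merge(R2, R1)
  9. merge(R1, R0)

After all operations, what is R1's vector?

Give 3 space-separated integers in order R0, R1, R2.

Answer: 4 0 5

Derivation:
Op 1: merge R1<->R2 -> R1=(0,0,0) R2=(0,0,0)
Op 2: merge R0<->R2 -> R0=(0,0,0) R2=(0,0,0)
Op 3: inc R0 by 1 -> R0=(1,0,0) value=1
Op 4: inc R0 by 3 -> R0=(4,0,0) value=4
Op 5: inc R2 by 1 -> R2=(0,0,1) value=1
Op 6: merge R2<->R0 -> R2=(4,0,1) R0=(4,0,1)
Op 7: inc R2 by 4 -> R2=(4,0,5) value=9
Op 8: merge R2<->R1 -> R2=(4,0,5) R1=(4,0,5)
Op 9: merge R1<->R0 -> R1=(4,0,5) R0=(4,0,5)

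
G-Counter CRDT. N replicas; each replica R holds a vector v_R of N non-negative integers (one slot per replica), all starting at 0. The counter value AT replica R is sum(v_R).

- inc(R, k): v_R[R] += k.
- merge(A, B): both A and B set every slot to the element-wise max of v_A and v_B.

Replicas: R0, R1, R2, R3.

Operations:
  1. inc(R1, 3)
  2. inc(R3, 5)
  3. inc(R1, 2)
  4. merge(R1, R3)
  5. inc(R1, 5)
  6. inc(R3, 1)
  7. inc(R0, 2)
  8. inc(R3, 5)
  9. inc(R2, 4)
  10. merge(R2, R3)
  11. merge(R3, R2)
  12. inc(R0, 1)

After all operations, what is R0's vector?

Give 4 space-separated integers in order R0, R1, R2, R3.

Op 1: inc R1 by 3 -> R1=(0,3,0,0) value=3
Op 2: inc R3 by 5 -> R3=(0,0,0,5) value=5
Op 3: inc R1 by 2 -> R1=(0,5,0,0) value=5
Op 4: merge R1<->R3 -> R1=(0,5,0,5) R3=(0,5,0,5)
Op 5: inc R1 by 5 -> R1=(0,10,0,5) value=15
Op 6: inc R3 by 1 -> R3=(0,5,0,6) value=11
Op 7: inc R0 by 2 -> R0=(2,0,0,0) value=2
Op 8: inc R3 by 5 -> R3=(0,5,0,11) value=16
Op 9: inc R2 by 4 -> R2=(0,0,4,0) value=4
Op 10: merge R2<->R3 -> R2=(0,5,4,11) R3=(0,5,4,11)
Op 11: merge R3<->R2 -> R3=(0,5,4,11) R2=(0,5,4,11)
Op 12: inc R0 by 1 -> R0=(3,0,0,0) value=3

Answer: 3 0 0 0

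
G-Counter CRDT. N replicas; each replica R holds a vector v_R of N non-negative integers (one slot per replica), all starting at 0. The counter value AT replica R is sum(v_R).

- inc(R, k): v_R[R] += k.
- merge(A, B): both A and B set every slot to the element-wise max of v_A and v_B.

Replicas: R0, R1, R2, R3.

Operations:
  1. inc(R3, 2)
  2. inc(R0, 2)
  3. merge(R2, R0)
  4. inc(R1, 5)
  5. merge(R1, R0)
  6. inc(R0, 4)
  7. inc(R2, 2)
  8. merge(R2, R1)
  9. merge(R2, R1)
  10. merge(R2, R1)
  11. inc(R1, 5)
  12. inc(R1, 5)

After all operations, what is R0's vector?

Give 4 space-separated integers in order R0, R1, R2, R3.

Op 1: inc R3 by 2 -> R3=(0,0,0,2) value=2
Op 2: inc R0 by 2 -> R0=(2,0,0,0) value=2
Op 3: merge R2<->R0 -> R2=(2,0,0,0) R0=(2,0,0,0)
Op 4: inc R1 by 5 -> R1=(0,5,0,0) value=5
Op 5: merge R1<->R0 -> R1=(2,5,0,0) R0=(2,5,0,0)
Op 6: inc R0 by 4 -> R0=(6,5,0,0) value=11
Op 7: inc R2 by 2 -> R2=(2,0,2,0) value=4
Op 8: merge R2<->R1 -> R2=(2,5,2,0) R1=(2,5,2,0)
Op 9: merge R2<->R1 -> R2=(2,5,2,0) R1=(2,5,2,0)
Op 10: merge R2<->R1 -> R2=(2,5,2,0) R1=(2,5,2,0)
Op 11: inc R1 by 5 -> R1=(2,10,2,0) value=14
Op 12: inc R1 by 5 -> R1=(2,15,2,0) value=19

Answer: 6 5 0 0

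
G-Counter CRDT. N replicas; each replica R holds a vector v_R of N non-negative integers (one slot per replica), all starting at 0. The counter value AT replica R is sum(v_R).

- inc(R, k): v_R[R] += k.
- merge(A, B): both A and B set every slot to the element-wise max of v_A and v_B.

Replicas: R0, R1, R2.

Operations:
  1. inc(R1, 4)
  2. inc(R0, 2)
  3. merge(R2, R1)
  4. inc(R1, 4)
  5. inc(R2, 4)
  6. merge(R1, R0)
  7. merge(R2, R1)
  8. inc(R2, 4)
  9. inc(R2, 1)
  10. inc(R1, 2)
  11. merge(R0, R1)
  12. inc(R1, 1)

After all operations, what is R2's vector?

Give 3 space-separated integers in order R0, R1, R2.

Op 1: inc R1 by 4 -> R1=(0,4,0) value=4
Op 2: inc R0 by 2 -> R0=(2,0,0) value=2
Op 3: merge R2<->R1 -> R2=(0,4,0) R1=(0,4,0)
Op 4: inc R1 by 4 -> R1=(0,8,0) value=8
Op 5: inc R2 by 4 -> R2=(0,4,4) value=8
Op 6: merge R1<->R0 -> R1=(2,8,0) R0=(2,8,0)
Op 7: merge R2<->R1 -> R2=(2,8,4) R1=(2,8,4)
Op 8: inc R2 by 4 -> R2=(2,8,8) value=18
Op 9: inc R2 by 1 -> R2=(2,8,9) value=19
Op 10: inc R1 by 2 -> R1=(2,10,4) value=16
Op 11: merge R0<->R1 -> R0=(2,10,4) R1=(2,10,4)
Op 12: inc R1 by 1 -> R1=(2,11,4) value=17

Answer: 2 8 9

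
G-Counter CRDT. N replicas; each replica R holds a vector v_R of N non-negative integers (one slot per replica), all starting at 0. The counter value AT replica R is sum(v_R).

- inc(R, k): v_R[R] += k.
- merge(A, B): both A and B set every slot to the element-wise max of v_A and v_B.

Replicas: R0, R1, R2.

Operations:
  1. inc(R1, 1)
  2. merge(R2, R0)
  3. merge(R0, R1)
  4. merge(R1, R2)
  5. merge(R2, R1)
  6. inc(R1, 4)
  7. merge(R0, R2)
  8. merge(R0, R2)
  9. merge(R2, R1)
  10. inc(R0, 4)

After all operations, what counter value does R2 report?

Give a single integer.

Answer: 5

Derivation:
Op 1: inc R1 by 1 -> R1=(0,1,0) value=1
Op 2: merge R2<->R0 -> R2=(0,0,0) R0=(0,0,0)
Op 3: merge R0<->R1 -> R0=(0,1,0) R1=(0,1,0)
Op 4: merge R1<->R2 -> R1=(0,1,0) R2=(0,1,0)
Op 5: merge R2<->R1 -> R2=(0,1,0) R1=(0,1,0)
Op 6: inc R1 by 4 -> R1=(0,5,0) value=5
Op 7: merge R0<->R2 -> R0=(0,1,0) R2=(0,1,0)
Op 8: merge R0<->R2 -> R0=(0,1,0) R2=(0,1,0)
Op 9: merge R2<->R1 -> R2=(0,5,0) R1=(0,5,0)
Op 10: inc R0 by 4 -> R0=(4,1,0) value=5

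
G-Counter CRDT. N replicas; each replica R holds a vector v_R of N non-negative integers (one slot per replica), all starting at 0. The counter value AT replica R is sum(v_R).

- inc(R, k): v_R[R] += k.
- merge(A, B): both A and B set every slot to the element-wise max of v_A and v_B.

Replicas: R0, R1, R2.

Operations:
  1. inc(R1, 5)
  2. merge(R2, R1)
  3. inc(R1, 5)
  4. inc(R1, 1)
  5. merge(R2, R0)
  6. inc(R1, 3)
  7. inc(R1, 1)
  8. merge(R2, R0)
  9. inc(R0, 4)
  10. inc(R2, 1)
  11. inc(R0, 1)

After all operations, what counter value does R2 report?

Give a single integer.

Answer: 6

Derivation:
Op 1: inc R1 by 5 -> R1=(0,5,0) value=5
Op 2: merge R2<->R1 -> R2=(0,5,0) R1=(0,5,0)
Op 3: inc R1 by 5 -> R1=(0,10,0) value=10
Op 4: inc R1 by 1 -> R1=(0,11,0) value=11
Op 5: merge R2<->R0 -> R2=(0,5,0) R0=(0,5,0)
Op 6: inc R1 by 3 -> R1=(0,14,0) value=14
Op 7: inc R1 by 1 -> R1=(0,15,0) value=15
Op 8: merge R2<->R0 -> R2=(0,5,0) R0=(0,5,0)
Op 9: inc R0 by 4 -> R0=(4,5,0) value=9
Op 10: inc R2 by 1 -> R2=(0,5,1) value=6
Op 11: inc R0 by 1 -> R0=(5,5,0) value=10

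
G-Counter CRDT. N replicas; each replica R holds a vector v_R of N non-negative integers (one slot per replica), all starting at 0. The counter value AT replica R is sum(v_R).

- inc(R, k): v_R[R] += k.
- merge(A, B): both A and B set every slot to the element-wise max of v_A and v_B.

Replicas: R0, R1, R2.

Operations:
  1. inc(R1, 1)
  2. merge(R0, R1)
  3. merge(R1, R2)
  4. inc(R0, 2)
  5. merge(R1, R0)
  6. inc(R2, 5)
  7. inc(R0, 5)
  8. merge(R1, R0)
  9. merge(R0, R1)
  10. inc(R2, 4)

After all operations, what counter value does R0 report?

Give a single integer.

Op 1: inc R1 by 1 -> R1=(0,1,0) value=1
Op 2: merge R0<->R1 -> R0=(0,1,0) R1=(0,1,0)
Op 3: merge R1<->R2 -> R1=(0,1,0) R2=(0,1,0)
Op 4: inc R0 by 2 -> R0=(2,1,0) value=3
Op 5: merge R1<->R0 -> R1=(2,1,0) R0=(2,1,0)
Op 6: inc R2 by 5 -> R2=(0,1,5) value=6
Op 7: inc R0 by 5 -> R0=(7,1,0) value=8
Op 8: merge R1<->R0 -> R1=(7,1,0) R0=(7,1,0)
Op 9: merge R0<->R1 -> R0=(7,1,0) R1=(7,1,0)
Op 10: inc R2 by 4 -> R2=(0,1,9) value=10

Answer: 8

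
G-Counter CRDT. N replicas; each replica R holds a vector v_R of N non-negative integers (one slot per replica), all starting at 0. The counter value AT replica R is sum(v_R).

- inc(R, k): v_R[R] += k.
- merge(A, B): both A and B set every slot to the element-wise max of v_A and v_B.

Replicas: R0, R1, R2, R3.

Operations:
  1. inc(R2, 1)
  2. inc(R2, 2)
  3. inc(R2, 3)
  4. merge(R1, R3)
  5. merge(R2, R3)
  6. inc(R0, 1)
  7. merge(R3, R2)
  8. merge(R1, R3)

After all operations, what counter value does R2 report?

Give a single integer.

Answer: 6

Derivation:
Op 1: inc R2 by 1 -> R2=(0,0,1,0) value=1
Op 2: inc R2 by 2 -> R2=(0,0,3,0) value=3
Op 3: inc R2 by 3 -> R2=(0,0,6,0) value=6
Op 4: merge R1<->R3 -> R1=(0,0,0,0) R3=(0,0,0,0)
Op 5: merge R2<->R3 -> R2=(0,0,6,0) R3=(0,0,6,0)
Op 6: inc R0 by 1 -> R0=(1,0,0,0) value=1
Op 7: merge R3<->R2 -> R3=(0,0,6,0) R2=(0,0,6,0)
Op 8: merge R1<->R3 -> R1=(0,0,6,0) R3=(0,0,6,0)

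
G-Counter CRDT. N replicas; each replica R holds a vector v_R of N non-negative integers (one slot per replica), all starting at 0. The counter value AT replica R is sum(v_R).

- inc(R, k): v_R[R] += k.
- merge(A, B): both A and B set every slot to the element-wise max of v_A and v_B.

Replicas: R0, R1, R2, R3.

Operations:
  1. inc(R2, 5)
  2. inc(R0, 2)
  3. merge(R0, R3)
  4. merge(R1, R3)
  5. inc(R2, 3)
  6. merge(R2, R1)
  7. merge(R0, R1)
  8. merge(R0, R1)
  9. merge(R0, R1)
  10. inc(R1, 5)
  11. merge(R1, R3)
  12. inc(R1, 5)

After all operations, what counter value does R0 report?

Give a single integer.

Op 1: inc R2 by 5 -> R2=(0,0,5,0) value=5
Op 2: inc R0 by 2 -> R0=(2,0,0,0) value=2
Op 3: merge R0<->R3 -> R0=(2,0,0,0) R3=(2,0,0,0)
Op 4: merge R1<->R3 -> R1=(2,0,0,0) R3=(2,0,0,0)
Op 5: inc R2 by 3 -> R2=(0,0,8,0) value=8
Op 6: merge R2<->R1 -> R2=(2,0,8,0) R1=(2,0,8,0)
Op 7: merge R0<->R1 -> R0=(2,0,8,0) R1=(2,0,8,0)
Op 8: merge R0<->R1 -> R0=(2,0,8,0) R1=(2,0,8,0)
Op 9: merge R0<->R1 -> R0=(2,0,8,0) R1=(2,0,8,0)
Op 10: inc R1 by 5 -> R1=(2,5,8,0) value=15
Op 11: merge R1<->R3 -> R1=(2,5,8,0) R3=(2,5,8,0)
Op 12: inc R1 by 5 -> R1=(2,10,8,0) value=20

Answer: 10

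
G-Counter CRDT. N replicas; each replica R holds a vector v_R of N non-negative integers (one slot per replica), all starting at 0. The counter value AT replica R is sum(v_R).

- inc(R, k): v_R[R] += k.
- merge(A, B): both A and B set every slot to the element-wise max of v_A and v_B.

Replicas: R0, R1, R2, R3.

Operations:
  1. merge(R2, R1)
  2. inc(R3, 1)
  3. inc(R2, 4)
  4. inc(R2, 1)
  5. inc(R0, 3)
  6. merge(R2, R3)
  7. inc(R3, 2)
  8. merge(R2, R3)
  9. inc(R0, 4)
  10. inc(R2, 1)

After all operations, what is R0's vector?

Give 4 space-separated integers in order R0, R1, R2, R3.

Op 1: merge R2<->R1 -> R2=(0,0,0,0) R1=(0,0,0,0)
Op 2: inc R3 by 1 -> R3=(0,0,0,1) value=1
Op 3: inc R2 by 4 -> R2=(0,0,4,0) value=4
Op 4: inc R2 by 1 -> R2=(0,0,5,0) value=5
Op 5: inc R0 by 3 -> R0=(3,0,0,0) value=3
Op 6: merge R2<->R3 -> R2=(0,0,5,1) R3=(0,0,5,1)
Op 7: inc R3 by 2 -> R3=(0,0,5,3) value=8
Op 8: merge R2<->R3 -> R2=(0,0,5,3) R3=(0,0,5,3)
Op 9: inc R0 by 4 -> R0=(7,0,0,0) value=7
Op 10: inc R2 by 1 -> R2=(0,0,6,3) value=9

Answer: 7 0 0 0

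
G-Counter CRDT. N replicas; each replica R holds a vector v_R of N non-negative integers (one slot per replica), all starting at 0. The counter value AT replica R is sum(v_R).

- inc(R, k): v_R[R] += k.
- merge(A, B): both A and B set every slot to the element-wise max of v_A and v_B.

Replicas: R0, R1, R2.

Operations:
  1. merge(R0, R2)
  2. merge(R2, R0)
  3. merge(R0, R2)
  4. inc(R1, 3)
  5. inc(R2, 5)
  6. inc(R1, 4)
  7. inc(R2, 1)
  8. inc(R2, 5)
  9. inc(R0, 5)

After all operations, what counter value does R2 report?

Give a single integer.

Op 1: merge R0<->R2 -> R0=(0,0,0) R2=(0,0,0)
Op 2: merge R2<->R0 -> R2=(0,0,0) R0=(0,0,0)
Op 3: merge R0<->R2 -> R0=(0,0,0) R2=(0,0,0)
Op 4: inc R1 by 3 -> R1=(0,3,0) value=3
Op 5: inc R2 by 5 -> R2=(0,0,5) value=5
Op 6: inc R1 by 4 -> R1=(0,7,0) value=7
Op 7: inc R2 by 1 -> R2=(0,0,6) value=6
Op 8: inc R2 by 5 -> R2=(0,0,11) value=11
Op 9: inc R0 by 5 -> R0=(5,0,0) value=5

Answer: 11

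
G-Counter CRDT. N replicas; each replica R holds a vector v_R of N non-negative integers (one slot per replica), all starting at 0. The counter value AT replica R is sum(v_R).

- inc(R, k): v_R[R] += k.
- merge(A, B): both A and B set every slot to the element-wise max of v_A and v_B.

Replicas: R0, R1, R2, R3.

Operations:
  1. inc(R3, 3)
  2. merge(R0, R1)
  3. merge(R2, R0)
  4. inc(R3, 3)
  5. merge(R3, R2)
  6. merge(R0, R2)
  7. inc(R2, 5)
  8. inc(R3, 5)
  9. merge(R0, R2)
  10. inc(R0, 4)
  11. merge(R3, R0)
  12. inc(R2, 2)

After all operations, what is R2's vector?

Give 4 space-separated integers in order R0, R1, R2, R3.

Op 1: inc R3 by 3 -> R3=(0,0,0,3) value=3
Op 2: merge R0<->R1 -> R0=(0,0,0,0) R1=(0,0,0,0)
Op 3: merge R2<->R0 -> R2=(0,0,0,0) R0=(0,0,0,0)
Op 4: inc R3 by 3 -> R3=(0,0,0,6) value=6
Op 5: merge R3<->R2 -> R3=(0,0,0,6) R2=(0,0,0,6)
Op 6: merge R0<->R2 -> R0=(0,0,0,6) R2=(0,0,0,6)
Op 7: inc R2 by 5 -> R2=(0,0,5,6) value=11
Op 8: inc R3 by 5 -> R3=(0,0,0,11) value=11
Op 9: merge R0<->R2 -> R0=(0,0,5,6) R2=(0,0,5,6)
Op 10: inc R0 by 4 -> R0=(4,0,5,6) value=15
Op 11: merge R3<->R0 -> R3=(4,0,5,11) R0=(4,0,5,11)
Op 12: inc R2 by 2 -> R2=(0,0,7,6) value=13

Answer: 0 0 7 6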